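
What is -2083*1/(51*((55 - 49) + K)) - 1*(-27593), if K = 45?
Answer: 71767310/2601 ≈ 27592.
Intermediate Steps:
-2083*1/(51*((55 - 49) + K)) - 1*(-27593) = -2083*1/(51*((55 - 49) + 45)) - 1*(-27593) = -2083*1/(51*(6 + 45)) + 27593 = -2083/(51*51) + 27593 = -2083/2601 + 27593 = 71767310/2601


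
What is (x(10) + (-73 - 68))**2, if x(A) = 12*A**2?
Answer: 1121481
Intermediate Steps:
(x(10) + (-73 - 68))**2 = (12*10**2 + (-73 - 68))**2 = (12*100 - 141)**2 = (1200 - 141)**2 = 1059**2 = 1121481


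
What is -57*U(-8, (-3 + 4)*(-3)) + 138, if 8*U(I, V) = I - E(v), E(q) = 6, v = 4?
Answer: 951/4 ≈ 237.75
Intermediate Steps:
U(I, V) = -¾ + I/8 (U(I, V) = (I - 1*6)/8 = (I - 6)/8 = (-6 + I)/8 = -¾ + I/8)
-57*U(-8, (-3 + 4)*(-3)) + 138 = -57*(-¾ + (⅛)*(-8)) + 138 = -57*(-¾ - 1) + 138 = -57*(-7/4) + 138 = 399/4 + 138 = 951/4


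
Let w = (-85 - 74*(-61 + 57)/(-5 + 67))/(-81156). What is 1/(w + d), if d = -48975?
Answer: -838612/41071021871 ≈ -2.0419e-5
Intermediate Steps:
w = 829/838612 (w = (-85 - (-296)/62)*(-1/81156) = (-85 - 74*(-2/31))*(-1/81156) = (-85 + 148/31)*(-1/81156) = -2487/31*(-1/81156) = 829/838612 ≈ 0.00098854)
1/(w + d) = 1/(829/838612 - 48975) = 1/(-41071021871/838612) = -838612/41071021871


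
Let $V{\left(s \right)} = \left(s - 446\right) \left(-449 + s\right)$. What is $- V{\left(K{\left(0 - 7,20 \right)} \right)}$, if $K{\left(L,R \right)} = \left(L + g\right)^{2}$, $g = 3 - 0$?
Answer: $-186190$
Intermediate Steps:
$g = 3$ ($g = 3 + 0 = 3$)
$K{\left(L,R \right)} = \left(3 + L\right)^{2}$ ($K{\left(L,R \right)} = \left(L + 3\right)^{2} = \left(3 + L\right)^{2}$)
$V{\left(s \right)} = \left(-449 + s\right) \left(-446 + s\right)$ ($V{\left(s \right)} = \left(-446 + s\right) \left(-449 + s\right) = \left(-449 + s\right) \left(-446 + s\right)$)
$- V{\left(K{\left(0 - 7,20 \right)} \right)} = - (200254 + \left(\left(3 + \left(0 - 7\right)\right)^{2}\right)^{2} - 895 \left(3 + \left(0 - 7\right)\right)^{2}) = - (200254 + \left(\left(3 - 7\right)^{2}\right)^{2} - 895 \left(3 - 7\right)^{2}) = - (200254 + \left(\left(-4\right)^{2}\right)^{2} - 895 \left(-4\right)^{2}) = - (200254 + 16^{2} - 14320) = - (200254 + 256 - 14320) = \left(-1\right) 186190 = -186190$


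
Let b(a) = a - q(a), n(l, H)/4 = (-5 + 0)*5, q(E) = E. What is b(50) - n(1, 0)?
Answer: 100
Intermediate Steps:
n(l, H) = -100 (n(l, H) = 4*((-5 + 0)*5) = 4*(-5*5) = 4*(-25) = -100)
b(a) = 0 (b(a) = a - a = 0)
b(50) - n(1, 0) = 0 - 1*(-100) = 0 + 100 = 100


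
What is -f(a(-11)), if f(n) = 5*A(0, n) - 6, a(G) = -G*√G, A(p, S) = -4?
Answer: 26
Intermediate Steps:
a(G) = -G^(3/2)
f(n) = -26 (f(n) = 5*(-4) - 6 = -20 - 6 = -26)
-f(a(-11)) = -1*(-26) = 26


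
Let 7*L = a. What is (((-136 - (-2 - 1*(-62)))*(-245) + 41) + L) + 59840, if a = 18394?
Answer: 773701/7 ≈ 1.1053e+5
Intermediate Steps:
L = 18394/7 (L = (⅐)*18394 = 18394/7 ≈ 2627.7)
(((-136 - (-2 - 1*(-62)))*(-245) + 41) + L) + 59840 = (((-136 - (-2 - 1*(-62)))*(-245) + 41) + 18394/7) + 59840 = (((-136 - (-2 + 62))*(-245) + 41) + 18394/7) + 59840 = (((-136 - 1*60)*(-245) + 41) + 18394/7) + 59840 = (((-136 - 60)*(-245) + 41) + 18394/7) + 59840 = ((-196*(-245) + 41) + 18394/7) + 59840 = ((48020 + 41) + 18394/7) + 59840 = (48061 + 18394/7) + 59840 = 354821/7 + 59840 = 773701/7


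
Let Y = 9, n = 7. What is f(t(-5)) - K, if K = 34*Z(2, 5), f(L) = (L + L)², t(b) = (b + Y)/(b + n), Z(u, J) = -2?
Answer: 84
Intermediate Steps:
t(b) = (9 + b)/(7 + b) (t(b) = (b + 9)/(b + 7) = (9 + b)/(7 + b))
f(L) = 4*L² (f(L) = (2*L)² = 4*L²)
K = -68 (K = 34*(-2) = -68)
f(t(-5)) - K = 4*((9 - 5)/(7 - 5))² - 1*(-68) = 4*(4/2)² + 68 = 4*((½)*4)² + 68 = 4*2² + 68 = 4*4 + 68 = 16 + 68 = 84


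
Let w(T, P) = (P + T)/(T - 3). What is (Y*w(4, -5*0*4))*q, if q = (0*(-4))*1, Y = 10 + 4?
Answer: 0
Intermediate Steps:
Y = 14
w(T, P) = (P + T)/(-3 + T)
q = 0 (q = 0*1 = 0)
(Y*w(4, -5*0*4))*q = (14*((-5*0*4 + 4)/(-3 + 4)))*0 = (14*((0*4 + 4)/1))*0 = (14*(1*(0 + 4)))*0 = (14*(1*4))*0 = (14*4)*0 = 56*0 = 0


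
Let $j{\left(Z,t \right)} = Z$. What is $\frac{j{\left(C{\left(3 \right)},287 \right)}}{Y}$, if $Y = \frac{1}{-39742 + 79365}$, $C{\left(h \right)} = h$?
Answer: $118869$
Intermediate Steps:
$Y = \frac{1}{39623} \approx 2.5238 \cdot 10^{-5}$
$\frac{j{\left(C{\left(3 \right)},287 \right)}}{Y} = 3 \frac{1}{\frac{1}{39623}} = 3 \cdot 39623 = 118869$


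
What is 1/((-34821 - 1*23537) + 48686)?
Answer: -1/9672 ≈ -0.00010339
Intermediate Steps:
1/((-34821 - 1*23537) + 48686) = 1/((-34821 - 23537) + 48686) = 1/(-58358 + 48686) = 1/(-9672) = -1/9672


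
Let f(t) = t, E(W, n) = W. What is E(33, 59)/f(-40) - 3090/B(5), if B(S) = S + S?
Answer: -12393/40 ≈ -309.83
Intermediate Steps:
B(S) = 2*S
E(33, 59)/f(-40) - 3090/B(5) = 33/(-40) - 3090/(2*5) = 33*(-1/40) - 3090/10 = -33/40 - 3090*⅒ = -33/40 - 309 = -12393/40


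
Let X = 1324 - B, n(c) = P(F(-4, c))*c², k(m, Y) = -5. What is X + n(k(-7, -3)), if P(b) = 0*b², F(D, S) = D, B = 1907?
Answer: -583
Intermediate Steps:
P(b) = 0
n(c) = 0 (n(c) = 0*c² = 0)
X = -583 (X = 1324 - 1*1907 = 1324 - 1907 = -583)
X + n(k(-7, -3)) = -583 + 0 = -583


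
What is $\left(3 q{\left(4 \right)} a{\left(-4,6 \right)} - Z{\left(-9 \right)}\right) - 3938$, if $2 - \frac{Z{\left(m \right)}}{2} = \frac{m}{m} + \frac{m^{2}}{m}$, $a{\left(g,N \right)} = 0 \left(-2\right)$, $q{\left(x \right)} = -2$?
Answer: $-3958$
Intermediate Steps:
$a{\left(g,N \right)} = 0$
$Z{\left(m \right)} = 2 - 2 m$ ($Z{\left(m \right)} = 4 - 2 \left(\frac{m}{m} + \frac{m^{2}}{m}\right) = 4 - 2 \left(1 + m\right) = 4 - \left(2 + 2 m\right) = 2 - 2 m$)
$\left(3 q{\left(4 \right)} a{\left(-4,6 \right)} - Z{\left(-9 \right)}\right) - 3938 = \left(3 \left(-2\right) 0 - \left(2 - -18\right)\right) - 3938 = \left(\left(-6\right) 0 - \left(2 + 18\right)\right) - 3938 = \left(0 - 20\right) - 3938 = -20 - 3938 = -3958$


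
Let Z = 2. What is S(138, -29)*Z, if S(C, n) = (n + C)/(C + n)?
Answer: 2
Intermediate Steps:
S(C, n) = 1 (S(C, n) = (C + n)/(C + n) = 1)
S(138, -29)*Z = 1*2 = 2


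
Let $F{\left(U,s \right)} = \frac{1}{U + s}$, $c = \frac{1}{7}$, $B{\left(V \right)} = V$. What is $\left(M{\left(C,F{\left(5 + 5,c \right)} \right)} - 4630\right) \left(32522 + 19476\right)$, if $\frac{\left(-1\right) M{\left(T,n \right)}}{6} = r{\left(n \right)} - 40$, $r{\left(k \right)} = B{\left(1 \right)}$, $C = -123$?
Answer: $-228583208$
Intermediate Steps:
$r{\left(k \right)} = 1$
$c = \frac{1}{7} \approx 0.14286$
$M{\left(T,n \right)} = 234$ ($M{\left(T,n \right)} = - 6 \left(1 - 40\right) = \left(-6\right) \left(-39\right) = 234$)
$\left(M{\left(C,F{\left(5 + 5,c \right)} \right)} - 4630\right) \left(32522 + 19476\right) = \left(234 - 4630\right) \left(32522 + 19476\right) = \left(-4396\right) 51998 = -228583208$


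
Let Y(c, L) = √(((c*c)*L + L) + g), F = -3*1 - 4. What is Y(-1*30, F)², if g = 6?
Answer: -6301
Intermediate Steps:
F = -7 (F = -3 - 4 = -7)
Y(c, L) = √(6 + L + L*c²) (Y(c, L) = √(((c*c)*L + L) + 6) = √((c²*L + L) + 6) = √((L*c² + L) + 6) = √((L + L*c²) + 6) = √(6 + L + L*c²))
Y(-1*30, F)² = (√(6 - 7 - 7*(-1*30)²))² = (√(6 - 7 - 7*(-30)²))² = (√(6 - 7 - 7*900))² = (√(6 - 7 - 6300))² = (√(-6301))² = (I*√6301)² = -6301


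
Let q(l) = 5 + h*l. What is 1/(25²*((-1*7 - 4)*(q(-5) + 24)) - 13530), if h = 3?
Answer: -1/109780 ≈ -9.1091e-6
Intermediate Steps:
q(l) = 5 + 3*l
1/(25²*((-1*7 - 4)*(q(-5) + 24)) - 13530) = 1/(25²*((-1*7 - 4)*((5 + 3*(-5)) + 24)) - 13530) = 1/(625*((-7 - 4)*((5 - 15) + 24)) - 13530) = 1/(625*(-11*(-10 + 24)) - 13530) = 1/(625*(-11*14) - 13530) = 1/(625*(-154) - 13530) = 1/(-96250 - 13530) = 1/(-109780) = -1/109780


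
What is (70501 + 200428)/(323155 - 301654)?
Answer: 270929/21501 ≈ 12.601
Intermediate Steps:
(70501 + 200428)/(323155 - 301654) = 270929/21501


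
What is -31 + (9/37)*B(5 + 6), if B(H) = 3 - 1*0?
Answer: -1120/37 ≈ -30.270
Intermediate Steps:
B(H) = 3 (B(H) = 3 + 0 = 3)
-31 + (9/37)*B(5 + 6) = -31 + (9/37)*3 = -31 + 27/37 = -1120/37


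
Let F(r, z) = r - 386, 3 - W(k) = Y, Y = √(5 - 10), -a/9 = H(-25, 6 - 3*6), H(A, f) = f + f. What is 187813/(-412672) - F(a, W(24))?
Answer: 69966427/412672 ≈ 169.54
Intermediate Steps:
H(A, f) = 2*f
a = 216 (a = -18*(6 - 3*6) = -18*(6 - 18) = -18*(-12) = -9*(-24) = 216)
Y = I*√5 (Y = √(-5) = I*√5 ≈ 2.2361*I)
W(k) = 3 - I*√5
F(r, z) = -386 + r
187813/(-412672) - F(a, W(24)) = 187813/(-412672) - (-386 + 216) = 187813*(-1/412672) - 1*(-170) = -187813/412672 + 170 = 69966427/412672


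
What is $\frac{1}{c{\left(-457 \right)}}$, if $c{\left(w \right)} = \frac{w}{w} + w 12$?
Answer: $- \frac{1}{5483} \approx -0.00018238$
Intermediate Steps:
$c{\left(w \right)} = 1 + 12 w$
$\frac{1}{c{\left(-457 \right)}} = \frac{1}{1 + 12 \left(-457\right)} = \frac{1}{1 - 5484} = \frac{1}{-5483} = - \frac{1}{5483}$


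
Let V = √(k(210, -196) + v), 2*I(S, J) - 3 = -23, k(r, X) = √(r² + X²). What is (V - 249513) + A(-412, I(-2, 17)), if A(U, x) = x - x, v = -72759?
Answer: -249513 + I*√(72759 - 14*√421) ≈ -2.4951e+5 + 269.21*I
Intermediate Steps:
k(r, X) = √(X² + r²)
I(S, J) = -10 (I(S, J) = 3/2 + (½)*(-23) = 3/2 - 23/2 = -10)
A(U, x) = 0
V = √(-72759 + 14*√421) (V = √(√((-196)² + 210²) - 72759) = √(√(38416 + 44100) - 72759) = √(√82516 - 72759) = √(14*√421 - 72759) = √(-72759 + 14*√421) ≈ 269.21*I)
(V - 249513) + A(-412, I(-2, 17)) = (√(-72759 + 14*√421) - 249513) + 0 = (-249513 + √(-72759 + 14*√421)) + 0 = -249513 + √(-72759 + 14*√421)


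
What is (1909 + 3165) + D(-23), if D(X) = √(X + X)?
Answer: 5074 + I*√46 ≈ 5074.0 + 6.7823*I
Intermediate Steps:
D(X) = √2*√X (D(X) = √(2*X) = √2*√X)
(1909 + 3165) + D(-23) = (1909 + 3165) + √2*√(-23) = 5074 + √2*(I*√23) = 5074 + I*√46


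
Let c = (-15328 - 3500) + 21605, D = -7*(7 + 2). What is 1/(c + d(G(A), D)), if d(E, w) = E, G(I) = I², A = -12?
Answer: 1/2921 ≈ 0.00034235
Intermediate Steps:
D = -63 (D = -7*9 = -63)
c = 2777 (c = -18828 + 21605 = 2777)
1/(c + d(G(A), D)) = 1/(2777 + (-12)²) = 1/(2777 + 144) = 1/2921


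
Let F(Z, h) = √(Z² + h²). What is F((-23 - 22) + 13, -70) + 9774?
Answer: 9774 + 2*√1481 ≈ 9851.0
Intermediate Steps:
F((-23 - 22) + 13, -70) + 9774 = √(((-23 - 22) + 13)² + (-70)²) + 9774 = √((-45 + 13)² + 4900) + 9774 = √((-32)² + 4900) + 9774 = √(1024 + 4900) + 9774 = √5924 + 9774 = 2*√1481 + 9774 = 9774 + 2*√1481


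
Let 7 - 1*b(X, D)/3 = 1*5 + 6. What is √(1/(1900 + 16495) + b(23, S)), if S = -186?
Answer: I*√4060493905/18395 ≈ 3.4641*I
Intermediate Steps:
b(X, D) = -12 (b(X, D) = 21 - 3*(1*5 + 6) = 21 - 3*(5 + 6) = 21 - 3*11 = 21 - 33 = -12)
√(1/(1900 + 16495) + b(23, S)) = √(1/(1900 + 16495) - 12) = √(1/18395 - 12) = √(-220739/18395) = I*√4060493905/18395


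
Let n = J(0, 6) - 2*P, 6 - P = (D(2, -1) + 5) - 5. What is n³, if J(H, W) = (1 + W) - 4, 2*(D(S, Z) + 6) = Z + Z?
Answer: -12167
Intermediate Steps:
D(S, Z) = -6 + Z (D(S, Z) = -6 + (Z + Z)/2 = -6 + (2*Z)/2 = -6 + Z)
J(H, W) = -3 + W
P = 13 (P = 6 - (((-6 - 1) + 5) - 5) = 6 - ((-7 + 5) - 5) = 6 - (-2 - 5) = 6 - 1*(-7) = 6 + 7 = 13)
n = -23 (n = (-3 + 6) - 2*13 = 3 - 26 = -23)
n³ = (-23)³ = -12167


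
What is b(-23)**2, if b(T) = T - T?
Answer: 0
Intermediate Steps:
b(T) = 0
b(-23)**2 = 0**2 = 0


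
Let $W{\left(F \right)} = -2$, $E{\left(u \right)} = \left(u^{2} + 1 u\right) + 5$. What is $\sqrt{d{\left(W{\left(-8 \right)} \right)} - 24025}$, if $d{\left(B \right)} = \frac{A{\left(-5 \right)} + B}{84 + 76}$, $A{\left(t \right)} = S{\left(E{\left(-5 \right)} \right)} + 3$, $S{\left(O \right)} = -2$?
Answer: $\frac{49 i \sqrt{16010}}{40} \approx 155.0 i$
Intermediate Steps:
$E{\left(u \right)} = 5 + u + u^{2}$ ($E{\left(u \right)} = \left(u^{2} + u\right) + 5 = \left(u + u^{2}\right) + 5 = 5 + u + u^{2}$)
$A{\left(t \right)} = 1$ ($A{\left(t \right)} = -2 + 3 = 1$)
$d{\left(B \right)} = \frac{1}{160} + \frac{B}{160}$ ($d{\left(B \right)} = \frac{1 + B}{84 + 76} = \frac{1 + B}{160} = \left(1 + B\right) \frac{1}{160} = \frac{1}{160} + \frac{B}{160}$)
$\sqrt{d{\left(W{\left(-8 \right)} \right)} - 24025} = \sqrt{\left(\frac{1}{160} + \frac{1}{160} \left(-2\right)\right) - 24025} = \sqrt{\left(\frac{1}{160} - \frac{1}{80}\right) - 24025} = \sqrt{- \frac{1}{160} - 24025} = \sqrt{- \frac{3844001}{160}} = \frac{49 i \sqrt{16010}}{40}$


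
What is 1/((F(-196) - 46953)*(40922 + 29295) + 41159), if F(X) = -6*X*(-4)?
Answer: -1/3627158410 ≈ -2.7570e-10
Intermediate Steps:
F(X) = 24*X
1/((F(-196) - 46953)*(40922 + 29295) + 41159) = 1/((24*(-196) - 46953)*(40922 + 29295) + 41159) = 1/((-4704 - 46953)*70217 + 41159) = 1/(-51657*70217 + 41159) = 1/(-3627199569 + 41159) = 1/(-3627158410) = -1/3627158410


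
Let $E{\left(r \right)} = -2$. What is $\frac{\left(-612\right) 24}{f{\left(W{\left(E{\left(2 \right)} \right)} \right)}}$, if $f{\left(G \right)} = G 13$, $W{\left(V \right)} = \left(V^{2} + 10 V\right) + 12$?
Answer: $\frac{3672}{13} \approx 282.46$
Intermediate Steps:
$W{\left(V \right)} = 12 + V^{2} + 10 V$
$f{\left(G \right)} = 13 G$
$\frac{\left(-612\right) 24}{f{\left(W{\left(E{\left(2 \right)} \right)} \right)}} = \frac{\left(-612\right) 24}{13 \left(12 + \left(-2\right)^{2} + 10 \left(-2\right)\right)} = - \frac{14688}{13 \left(12 + 4 - 20\right)} = - \frac{14688}{13 \left(-4\right)} = - \frac{14688}{-52} = \left(-14688\right) \left(- \frac{1}{52}\right) = \frac{3672}{13}$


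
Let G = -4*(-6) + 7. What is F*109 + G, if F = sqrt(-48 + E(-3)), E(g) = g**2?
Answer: 31 + 109*I*sqrt(39) ≈ 31.0 + 680.71*I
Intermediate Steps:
G = 31 (G = 24 + 7 = 31)
F = I*sqrt(39) (F = sqrt(-48 + (-3)**2) = sqrt(-48 + 9) = sqrt(-39) = I*sqrt(39) ≈ 6.245*I)
F*109 + G = (I*sqrt(39))*109 + 31 = 109*I*sqrt(39) + 31 = 31 + 109*I*sqrt(39)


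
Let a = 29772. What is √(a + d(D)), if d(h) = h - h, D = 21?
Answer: 6*√827 ≈ 172.55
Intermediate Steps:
d(h) = 0
√(a + d(D)) = √(29772 + 0) = √29772 = 6*√827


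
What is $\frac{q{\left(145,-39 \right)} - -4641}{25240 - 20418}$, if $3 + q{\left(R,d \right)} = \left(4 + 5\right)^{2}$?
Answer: $\frac{4719}{4822} \approx 0.97864$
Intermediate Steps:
$q{\left(R,d \right)} = 78$ ($q{\left(R,d \right)} = -3 + \left(4 + 5\right)^{2} = -3 + 9^{2} = -3 + 81 = 78$)
$\frac{q{\left(145,-39 \right)} - -4641}{25240 - 20418} = \frac{78 - -4641}{25240 - 20418} = \frac{78 + \left(-14 + 4655\right)}{4822} = \left(78 + 4641\right) \frac{1}{4822} = 4719 \cdot \frac{1}{4822} = \frac{4719}{4822}$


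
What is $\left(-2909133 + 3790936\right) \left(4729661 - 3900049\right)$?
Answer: $731554350436$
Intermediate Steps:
$\left(-2909133 + 3790936\right) \left(4729661 - 3900049\right) = 881803 \cdot 829612 = 731554350436$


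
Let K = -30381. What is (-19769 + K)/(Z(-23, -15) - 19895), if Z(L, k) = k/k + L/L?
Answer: 50150/19893 ≈ 2.5210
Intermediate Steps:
Z(L, k) = 2 (Z(L, k) = 1 + 1 = 2)
(-19769 + K)/(Z(-23, -15) - 19895) = (-19769 - 30381)/(2 - 19895) = -50150/(-19893) = -50150*(-1/19893) = 50150/19893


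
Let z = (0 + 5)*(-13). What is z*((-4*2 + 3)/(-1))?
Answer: -325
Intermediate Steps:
z = -65 (z = 5*(-13) = -65)
z*((-4*2 + 3)/(-1)) = -65*(-4*2 + 3)/(-1) = -65*(-8 + 3)*(-1) = -(-325)*(-1) = -65*5 = -325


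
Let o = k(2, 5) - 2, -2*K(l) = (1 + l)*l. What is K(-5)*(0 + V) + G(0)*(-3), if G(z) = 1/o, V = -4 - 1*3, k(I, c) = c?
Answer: 69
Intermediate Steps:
K(l) = -l*(1 + l)/2 (K(l) = -(1 + l)*l/2 = -l*(1 + l)/2)
V = -7 (V = -4 - 3 = -7)
o = 3 (o = 5 - 2 = 3)
G(z) = ⅓ (G(z) = 1/3 = ⅓)
K(-5)*(0 + V) + G(0)*(-3) = (-½*(-5)*(1 - 5))*(0 - 7) + (⅓)*(-3) = -½*(-5)*(-4)*(-7) - 1 = -10*(-7) - 1 = 70 - 1 = 69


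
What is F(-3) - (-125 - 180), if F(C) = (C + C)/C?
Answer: 307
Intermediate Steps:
F(C) = 2 (F(C) = (2*C)/C = 2)
F(-3) - (-125 - 180) = 2 - (-125 - 180) = 2 - 1*(-305) = 2 + 305 = 307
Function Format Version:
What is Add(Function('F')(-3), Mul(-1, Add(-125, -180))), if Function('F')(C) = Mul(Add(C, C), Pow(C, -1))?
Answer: 307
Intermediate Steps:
Function('F')(C) = 2 (Function('F')(C) = Mul(Mul(2, C), Pow(C, -1)) = 2)
Add(Function('F')(-3), Mul(-1, Add(-125, -180))) = Add(2, Mul(-1, Add(-125, -180))) = Add(2, Mul(-1, -305)) = Add(2, 305) = 307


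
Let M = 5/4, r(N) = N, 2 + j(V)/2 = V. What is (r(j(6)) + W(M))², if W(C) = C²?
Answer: 23409/256 ≈ 91.441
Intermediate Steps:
j(V) = -4 + 2*V
M = 5/4 (M = 5*(¼) = 5/4 ≈ 1.2500)
(r(j(6)) + W(M))² = ((-4 + 2*6) + (5/4)²)² = ((-4 + 12) + 25/16)² = (8 + 25/16)² = (153/16)² = 23409/256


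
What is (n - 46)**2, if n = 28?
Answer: 324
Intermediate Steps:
(n - 46)**2 = (28 - 46)**2 = (-18)**2 = 324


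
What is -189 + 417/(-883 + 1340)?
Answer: -85956/457 ≈ -188.09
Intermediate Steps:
-189 + 417/(-883 + 1340) = -189 + 417/457 = -85956/457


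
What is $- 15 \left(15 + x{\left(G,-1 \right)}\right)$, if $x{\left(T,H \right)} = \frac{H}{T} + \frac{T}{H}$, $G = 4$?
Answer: $- \frac{645}{4} \approx -161.25$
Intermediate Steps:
$- 15 \left(15 + x{\left(G,-1 \right)}\right) = - 15 \left(15 + \left(- \frac{1}{4} + \frac{4}{-1}\right)\right) = - 15 \left(15 + \left(\left(-1\right) \frac{1}{4} + 4 \left(-1\right)\right)\right) = - 15 \left(15 - \frac{17}{4}\right) = \left(-15\right) \frac{43}{4} = - \frac{645}{4}$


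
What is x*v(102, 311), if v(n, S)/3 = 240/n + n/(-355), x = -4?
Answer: -149592/6035 ≈ -24.787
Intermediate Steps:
v(n, S) = 720/n - 3*n/355 (v(n, S) = 3*(240/n + n/(-355)) = 3*(240/n + n*(-1/355)) = 3*(240/n - n/355) = 720/n - 3*n/355)
x*v(102, 311) = -4*(720/102 - 3/355*102) = -4*(720*(1/102) - 306/355) = -4*(120/17 - 306/355) = -4*37398/6035 = -149592/6035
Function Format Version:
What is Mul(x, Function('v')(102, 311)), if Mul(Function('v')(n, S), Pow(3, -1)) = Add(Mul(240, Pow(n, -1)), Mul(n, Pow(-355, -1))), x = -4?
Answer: Rational(-149592, 6035) ≈ -24.787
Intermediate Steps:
Function('v')(n, S) = Add(Mul(720, Pow(n, -1)), Mul(Rational(-3, 355), n)) (Function('v')(n, S) = Mul(3, Add(Mul(240, Pow(n, -1)), Mul(n, Pow(-355, -1)))) = Mul(3, Add(Mul(240, Pow(n, -1)), Mul(n, Rational(-1, 355)))) = Mul(3, Add(Mul(240, Pow(n, -1)), Mul(Rational(-1, 355), n))) = Add(Mul(720, Pow(n, -1)), Mul(Rational(-3, 355), n)))
Mul(x, Function('v')(102, 311)) = Mul(-4, Add(Mul(720, Pow(102, -1)), Mul(Rational(-3, 355), 102))) = Mul(-4, Add(Mul(720, Rational(1, 102)), Rational(-306, 355))) = Mul(-4, Add(Rational(120, 17), Rational(-306, 355))) = Mul(-4, Rational(37398, 6035)) = Rational(-149592, 6035)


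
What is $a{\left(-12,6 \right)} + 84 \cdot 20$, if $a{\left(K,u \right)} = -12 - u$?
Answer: $1662$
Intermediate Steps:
$a{\left(-12,6 \right)} + 84 \cdot 20 = \left(-12 - 6\right) + 84 \cdot 20 = \left(-12 - 6\right) + 1680 = -18 + 1680 = 1662$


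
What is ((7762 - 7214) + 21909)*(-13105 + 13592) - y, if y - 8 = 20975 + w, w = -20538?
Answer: 10936114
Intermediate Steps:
y = 445 (y = 8 + (20975 - 20538) = 8 + 437 = 445)
((7762 - 7214) + 21909)*(-13105 + 13592) - y = ((7762 - 7214) + 21909)*(-13105 + 13592) - 1*445 = (548 + 21909)*487 - 445 = 22457*487 - 445 = 10936559 - 445 = 10936114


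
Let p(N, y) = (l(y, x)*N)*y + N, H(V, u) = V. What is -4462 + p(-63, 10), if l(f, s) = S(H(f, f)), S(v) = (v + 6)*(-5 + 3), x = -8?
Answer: 15635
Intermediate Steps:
S(v) = -12 - 2*v (S(v) = (6 + v)*(-2) = -12 - 2*v)
l(f, s) = -12 - 2*f
p(N, y) = N + N*y*(-12 - 2*y) (p(N, y) = ((-12 - 2*y)*N)*y + N = (N*(-12 - 2*y))*y + N = N*y*(-12 - 2*y) + N = N + N*y*(-12 - 2*y))
-4462 + p(-63, 10) = -4462 - 1*(-63)*(-1 + 2*10*(6 + 10)) = -4462 - 1*(-63)*(-1 + 2*10*16) = -4462 - 1*(-63)*(-1 + 320) = -4462 - 1*(-63)*319 = -4462 + 20097 = 15635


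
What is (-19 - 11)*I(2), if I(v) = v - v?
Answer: 0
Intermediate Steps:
I(v) = 0
(-19 - 11)*I(2) = (-19 - 11)*0 = -30*0 = 0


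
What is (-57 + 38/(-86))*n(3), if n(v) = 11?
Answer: -27170/43 ≈ -631.86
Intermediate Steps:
(-57 + 38/(-86))*n(3) = (-57 + 38/(-86))*11 = (-57 + 38*(-1/86))*11 = (-57 - 19/43)*11 = -2470/43*11 = -27170/43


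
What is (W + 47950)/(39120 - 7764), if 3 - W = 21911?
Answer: 13021/15678 ≈ 0.83053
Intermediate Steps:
W = -21908 (W = 3 - 1*21911 = 3 - 21911 = -21908)
(W + 47950)/(39120 - 7764) = (-21908 + 47950)/(39120 - 7764) = 26042/31356 = 26042*(1/31356) = 13021/15678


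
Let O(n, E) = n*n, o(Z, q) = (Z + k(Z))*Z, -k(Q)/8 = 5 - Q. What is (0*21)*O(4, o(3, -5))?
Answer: 0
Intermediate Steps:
k(Q) = -40 + 8*Q (k(Q) = -8*(5 - Q) = -40 + 8*Q)
o(Z, q) = Z*(-40 + 9*Z) (o(Z, q) = (Z + (-40 + 8*Z))*Z = (-40 + 9*Z)*Z = Z*(-40 + 9*Z))
O(n, E) = n²
(0*21)*O(4, o(3, -5)) = (0*21)*4² = 0*16 = 0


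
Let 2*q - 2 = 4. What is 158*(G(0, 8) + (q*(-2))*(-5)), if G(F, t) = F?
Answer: 4740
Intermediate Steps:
q = 3 (q = 1 + (1/2)*4 = 1 + 2 = 3)
158*(G(0, 8) + (q*(-2))*(-5)) = 158*(0 + (3*(-2))*(-5)) = 158*(0 - 6*(-5)) = 158*(0 + 30) = 158*30 = 4740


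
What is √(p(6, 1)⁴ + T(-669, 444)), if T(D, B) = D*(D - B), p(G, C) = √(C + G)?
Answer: √744646 ≈ 862.93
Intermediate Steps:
√(p(6, 1)⁴ + T(-669, 444)) = √((√(1 + 6))⁴ - 669*(-669 - 1*444)) = √((√7)⁴ - 669*(-669 - 444)) = √(49 - 669*(-1113)) = √(49 + 744597) = √744646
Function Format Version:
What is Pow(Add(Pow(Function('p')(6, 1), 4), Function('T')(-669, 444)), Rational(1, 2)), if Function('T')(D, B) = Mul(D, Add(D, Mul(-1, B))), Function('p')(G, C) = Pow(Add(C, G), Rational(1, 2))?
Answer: Pow(744646, Rational(1, 2)) ≈ 862.93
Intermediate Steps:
Pow(Add(Pow(Function('p')(6, 1), 4), Function('T')(-669, 444)), Rational(1, 2)) = Pow(Add(Pow(Pow(Add(1, 6), Rational(1, 2)), 4), Mul(-669, Add(-669, Mul(-1, 444)))), Rational(1, 2)) = Pow(Add(Pow(Pow(7, Rational(1, 2)), 4), Mul(-669, Add(-669, -444))), Rational(1, 2)) = Pow(Add(49, Mul(-669, -1113)), Rational(1, 2)) = Pow(Add(49, 744597), Rational(1, 2)) = Pow(744646, Rational(1, 2))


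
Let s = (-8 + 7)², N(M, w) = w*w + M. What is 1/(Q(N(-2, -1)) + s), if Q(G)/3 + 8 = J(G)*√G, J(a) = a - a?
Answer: -1/23 ≈ -0.043478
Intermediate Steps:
J(a) = 0
N(M, w) = M + w² (N(M, w) = w² + M = M + w²)
Q(G) = -24 (Q(G) = -24 + 3*(0*√G) = -24 + 3*0 = -24 + 0 = -24)
s = 1 (s = (-1)² = 1)
1/(Q(N(-2, -1)) + s) = 1/(-24 + 1) = 1/(-23) = -1/23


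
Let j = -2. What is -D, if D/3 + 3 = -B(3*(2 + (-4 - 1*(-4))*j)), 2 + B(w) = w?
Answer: 21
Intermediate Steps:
B(w) = -2 + w
D = -21 (D = -9 + 3*(-(-2 + 3*(2 + (-4 - 1*(-4))*(-2)))) = -9 + 3*(-(-2 + 3*(2 + (-4 + 4)*(-2)))) = -9 + 3*(-(-2 + 3*(2 + 0*(-2)))) = -9 + 3*(-(-2 + 3*(2 + 0))) = -9 + 3*(-(-2 + 3*2)) = -9 + 3*(-(-2 + 6)) = -9 + 3*(-1*4) = -9 + 3*(-4) = -9 - 12 = -21)
-D = -1*(-21) = 21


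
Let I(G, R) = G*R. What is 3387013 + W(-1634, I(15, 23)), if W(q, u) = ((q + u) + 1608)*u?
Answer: 3497068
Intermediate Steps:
W(q, u) = u*(1608 + q + u) (W(q, u) = (1608 + q + u)*u = u*(1608 + q + u))
3387013 + W(-1634, I(15, 23)) = 3387013 + (15*23)*(1608 - 1634 + 15*23) = 3387013 + 345*(1608 - 1634 + 345) = 3387013 + 345*319 = 3387013 + 110055 = 3497068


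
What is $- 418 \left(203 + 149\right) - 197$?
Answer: $-147333$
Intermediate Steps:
$- 418 \left(203 + 149\right) - 197 = \left(-418\right) 352 - 197 = -147136 - 197 = -147333$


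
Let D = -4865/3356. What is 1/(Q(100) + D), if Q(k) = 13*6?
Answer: 3356/256903 ≈ 0.013063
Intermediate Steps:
Q(k) = 78
D = -4865/3356 (D = -4865*1/3356 = -4865/3356 ≈ -1.4496)
1/(Q(100) + D) = 1/(78 - 4865/3356) = 1/(256903/3356) = 3356/256903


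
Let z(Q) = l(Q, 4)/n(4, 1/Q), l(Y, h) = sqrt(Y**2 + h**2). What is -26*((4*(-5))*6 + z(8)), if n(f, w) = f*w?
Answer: 3120 - 208*sqrt(5) ≈ 2654.9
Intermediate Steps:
z(Q) = Q*sqrt(16 + Q**2)/4 (z(Q) = sqrt(Q**2 + 4**2)/((4/Q)) = sqrt(Q**2 + 16)*(Q/4) = sqrt(16 + Q**2)*(Q/4) = Q*sqrt(16 + Q**2)/4)
-26*((4*(-5))*6 + z(8)) = -26*((4*(-5))*6 + (1/4)*8*sqrt(16 + 8**2)) = -26*(-20*6 + (1/4)*8*sqrt(16 + 64)) = -26*(-120 + (1/4)*8*sqrt(80)) = -26*(-120 + (1/4)*8*(4*sqrt(5))) = -26*(-120 + 8*sqrt(5)) = 3120 - 208*sqrt(5)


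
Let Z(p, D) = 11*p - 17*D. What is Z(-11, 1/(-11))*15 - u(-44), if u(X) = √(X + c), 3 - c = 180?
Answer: -19710/11 - I*√221 ≈ -1791.8 - 14.866*I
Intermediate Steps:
c = -177 (c = 3 - 1*180 = 3 - 180 = -177)
u(X) = √(-177 + X) (u(X) = √(X - 177) = √(-177 + X))
Z(p, D) = -17*D + 11*p
Z(-11, 1/(-11))*15 - u(-44) = (-17/(-11) + 11*(-11))*15 - √(-177 - 44) = (-17*(-1/11) - 121)*15 - √(-221) = (17/11 - 121)*15 - I*√221 = -1314/11*15 - I*√221 = -19710/11 - I*√221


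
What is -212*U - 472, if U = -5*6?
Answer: 5888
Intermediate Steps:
U = -30
-212*U - 472 = -212*(-30) - 472 = 6360 - 472 = 5888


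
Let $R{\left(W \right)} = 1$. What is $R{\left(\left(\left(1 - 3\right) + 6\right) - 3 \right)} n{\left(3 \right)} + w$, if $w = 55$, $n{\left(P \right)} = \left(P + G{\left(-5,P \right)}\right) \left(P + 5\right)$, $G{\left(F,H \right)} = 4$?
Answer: $111$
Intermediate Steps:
$n{\left(P \right)} = \left(4 + P\right) \left(5 + P\right)$ ($n{\left(P \right)} = \left(P + 4\right) \left(P + 5\right) = \left(4 + P\right) \left(5 + P\right)$)
$R{\left(\left(\left(1 - 3\right) + 6\right) - 3 \right)} n{\left(3 \right)} + w = 1 \left(20 + 3^{2} + 9 \cdot 3\right) + 55 = 1 \left(20 + 9 + 27\right) + 55 = 1 \cdot 56 + 55 = 56 + 55 = 111$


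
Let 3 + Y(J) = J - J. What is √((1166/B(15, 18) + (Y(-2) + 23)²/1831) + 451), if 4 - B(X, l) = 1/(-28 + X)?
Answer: 3*√274618873/1831 ≈ 27.152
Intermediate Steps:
Y(J) = -3 (Y(J) = -3 + (J - J) = -3 + 0 = -3)
B(X, l) = 4 - 1/(-28 + X)
√((1166/B(15, 18) + (Y(-2) + 23)²/1831) + 451) = √((1166/(((-113 + 4*15)/(-28 + 15))) + (-3 + 23)²/1831) + 451) = √((1166/(((-113 + 60)/(-13))) + 20²*(1/1831)) + 451) = √((1166/((-1/13*(-53))) + 400*(1/1831)) + 451) = √((1166/(53/13) + 400/1831) + 451) = √((1166*(13/53) + 400/1831) + 451) = √((286 + 400/1831) + 451) = √(524066/1831 + 451) = √(1349847/1831) = 3*√274618873/1831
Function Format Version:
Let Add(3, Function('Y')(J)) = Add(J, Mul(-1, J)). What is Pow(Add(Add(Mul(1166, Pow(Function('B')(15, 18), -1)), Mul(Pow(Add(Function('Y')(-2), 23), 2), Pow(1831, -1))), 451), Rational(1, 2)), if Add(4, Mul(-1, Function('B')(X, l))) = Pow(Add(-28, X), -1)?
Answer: Mul(Rational(3, 1831), Pow(274618873, Rational(1, 2))) ≈ 27.152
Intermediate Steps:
Function('Y')(J) = -3 (Function('Y')(J) = Add(-3, Add(J, Mul(-1, J))) = Add(-3, 0) = -3)
Function('B')(X, l) = Add(4, Mul(-1, Pow(Add(-28, X), -1)))
Pow(Add(Add(Mul(1166, Pow(Function('B')(15, 18), -1)), Mul(Pow(Add(Function('Y')(-2), 23), 2), Pow(1831, -1))), 451), Rational(1, 2)) = Pow(Add(Add(Mul(1166, Pow(Mul(Pow(Add(-28, 15), -1), Add(-113, Mul(4, 15))), -1)), Mul(Pow(Add(-3, 23), 2), Pow(1831, -1))), 451), Rational(1, 2)) = Pow(Add(Add(Mul(1166, Pow(Mul(Pow(-13, -1), Add(-113, 60)), -1)), Mul(Pow(20, 2), Rational(1, 1831))), 451), Rational(1, 2)) = Pow(Add(Add(Mul(1166, Pow(Mul(Rational(-1, 13), -53), -1)), Mul(400, Rational(1, 1831))), 451), Rational(1, 2)) = Pow(Add(Add(Mul(1166, Pow(Rational(53, 13), -1)), Rational(400, 1831)), 451), Rational(1, 2)) = Pow(Add(Add(Mul(1166, Rational(13, 53)), Rational(400, 1831)), 451), Rational(1, 2)) = Pow(Add(Add(286, Rational(400, 1831)), 451), Rational(1, 2)) = Pow(Add(Rational(524066, 1831), 451), Rational(1, 2)) = Pow(Rational(1349847, 1831), Rational(1, 2)) = Mul(Rational(3, 1831), Pow(274618873, Rational(1, 2)))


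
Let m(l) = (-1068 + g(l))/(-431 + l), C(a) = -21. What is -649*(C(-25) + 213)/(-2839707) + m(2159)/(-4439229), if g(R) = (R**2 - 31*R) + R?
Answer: 104757413906855/2420373055853376 ≈ 0.043281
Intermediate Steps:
g(R) = R**2 - 30*R
m(l) = (-1068 + l*(-30 + l))/(-431 + l)
-649*(C(-25) + 213)/(-2839707) + m(2159)/(-4439229) = -649*(-21 + 213)/(-2839707) + ((-1068 + 2159*(-30 + 2159))/(-431 + 2159))/(-4439229) = -649*192*(-1/2839707) + ((-1068 + 2159*2129)/1728)*(-1/4439229) = -124608*(-1/2839707) + ((-1068 + 4596511)/1728)*(-1/4439229) = 41536/946569 + ((1/1728)*4595443)*(-1/4439229) = 41536/946569 + (4595443/1728)*(-1/4439229) = 41536/946569 - 4595443/7670987712 = 104757413906855/2420373055853376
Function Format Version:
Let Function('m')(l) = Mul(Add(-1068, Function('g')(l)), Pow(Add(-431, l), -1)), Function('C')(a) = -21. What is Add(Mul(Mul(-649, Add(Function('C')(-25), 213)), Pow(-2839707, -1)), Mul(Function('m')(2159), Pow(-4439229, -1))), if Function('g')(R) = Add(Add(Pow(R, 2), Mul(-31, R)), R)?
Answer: Rational(104757413906855, 2420373055853376) ≈ 0.043281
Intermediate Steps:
Function('g')(R) = Add(Pow(R, 2), Mul(-30, R))
Function('m')(l) = Mul(Pow(Add(-431, l), -1), Add(-1068, Mul(l, Add(-30, l)))) (Function('m')(l) = Mul(Add(-1068, Mul(l, Add(-30, l))), Pow(Add(-431, l), -1)) = Mul(Pow(Add(-431, l), -1), Add(-1068, Mul(l, Add(-30, l)))))
Add(Mul(Mul(-649, Add(Function('C')(-25), 213)), Pow(-2839707, -1)), Mul(Function('m')(2159), Pow(-4439229, -1))) = Add(Mul(Mul(-649, Add(-21, 213)), Pow(-2839707, -1)), Mul(Mul(Pow(Add(-431, 2159), -1), Add(-1068, Mul(2159, Add(-30, 2159)))), Pow(-4439229, -1))) = Add(Mul(Mul(-649, 192), Rational(-1, 2839707)), Mul(Mul(Pow(1728, -1), Add(-1068, Mul(2159, 2129))), Rational(-1, 4439229))) = Add(Mul(-124608, Rational(-1, 2839707)), Mul(Mul(Rational(1, 1728), Add(-1068, 4596511)), Rational(-1, 4439229))) = Add(Rational(41536, 946569), Mul(Mul(Rational(1, 1728), 4595443), Rational(-1, 4439229))) = Add(Rational(41536, 946569), Mul(Rational(4595443, 1728), Rational(-1, 4439229))) = Add(Rational(41536, 946569), Rational(-4595443, 7670987712)) = Rational(104757413906855, 2420373055853376)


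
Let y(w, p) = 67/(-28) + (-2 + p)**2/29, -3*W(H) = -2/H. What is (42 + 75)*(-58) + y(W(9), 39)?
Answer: -5473843/812 ≈ -6741.2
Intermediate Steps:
W(H) = 2/(3*H) (W(H) = -(-2)/(3*H) = 2/(3*H))
y(w, p) = -67/28 + (-2 + p)**2/29 (y(w, p) = 67*(-1/28) + (-2 + p)**2*(1/29) = -67/28 + (-2 + p)**2/29)
(42 + 75)*(-58) + y(W(9), 39) = (42 + 75)*(-58) + (-67/28 + (-2 + 39)**2/29) = 117*(-58) + (-67/28 + (1/29)*37**2) = -6786 + (-67/28 + (1/29)*1369) = -6786 + (-67/28 + 1369/29) = -6786 + 36389/812 = -5473843/812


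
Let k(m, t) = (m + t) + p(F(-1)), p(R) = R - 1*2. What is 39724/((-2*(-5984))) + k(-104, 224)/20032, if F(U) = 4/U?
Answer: 6227465/1872992 ≈ 3.3249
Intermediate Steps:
p(R) = -2 + R (p(R) = R - 2 = -2 + R)
k(m, t) = -6 + m + t (k(m, t) = (m + t) + (-2 + 4/(-1)) = (m + t) + (-2 + 4*(-1)) = (m + t) + (-2 - 4) = (m + t) - 6 = -6 + m + t)
39724/((-2*(-5984))) + k(-104, 224)/20032 = 39724/((-2*(-5984))) + (-6 - 104 + 224)/20032 = 39724/11968 + 114*(1/20032) = 39724*(1/11968) + 57/10016 = 9931/2992 + 57/10016 = 6227465/1872992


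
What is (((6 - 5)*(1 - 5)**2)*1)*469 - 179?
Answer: 7325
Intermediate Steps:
(((6 - 5)*(1 - 5)**2)*1)*469 - 179 = ((1*(-4)**2)*1)*469 - 179 = ((1*16)*1)*469 - 179 = (16*1)*469 - 179 = 16*469 - 179 = 7504 - 179 = 7325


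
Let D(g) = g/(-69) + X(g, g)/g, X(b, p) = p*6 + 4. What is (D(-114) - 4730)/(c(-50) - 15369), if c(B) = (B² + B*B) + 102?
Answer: 6191044/13460037 ≈ 0.45996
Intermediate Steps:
X(b, p) = 4 + 6*p (X(b, p) = 6*p + 4 = 4 + 6*p)
c(B) = 102 + 2*B² (c(B) = (B² + B²) + 102 = 2*B² + 102 = 102 + 2*B²)
D(g) = -g/69 + (4 + 6*g)/g (D(g) = g/(-69) + (4 + 6*g)/g = g*(-1/69) + (4 + 6*g)/g = -g/69 + (4 + 6*g)/g)
(D(-114) - 4730)/(c(-50) - 15369) = ((6 + 4/(-114) - 1/69*(-114)) - 4730)/((102 + 2*(-50)²) - 15369) = ((6 + 4*(-1/114) + 38/23) - 4730)/((102 + 2*2500) - 15369) = ((6 - 2/57 + 38/23) - 4730)/((102 + 5000) - 15369) = (9986/1311 - 4730)/(5102 - 15369) = -6191044/1311/(-10267) = -6191044/1311*(-1/10267) = 6191044/13460037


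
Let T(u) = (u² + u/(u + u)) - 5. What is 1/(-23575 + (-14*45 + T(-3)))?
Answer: -2/48401 ≈ -4.1321e-5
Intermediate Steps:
T(u) = -9/2 + u² (T(u) = (u² + u/((2*u))) - 5 = (u² + (1/(2*u))*u) - 5 = (u² + ½) - 5 = (½ + u²) - 5 = -9/2 + u²)
1/(-23575 + (-14*45 + T(-3))) = 1/(-23575 + (-14*45 + (-9/2 + (-3)²))) = 1/(-23575 + (-630 + (-9/2 + 9))) = 1/(-23575 + (-630 + 9/2)) = 1/(-23575 - 1251/2) = 1/(-48401/2) = -2/48401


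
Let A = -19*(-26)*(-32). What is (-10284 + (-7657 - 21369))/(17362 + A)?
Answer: -19655/777 ≈ -25.296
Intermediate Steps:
A = -15808 (A = 494*(-32) = -15808)
(-10284 + (-7657 - 21369))/(17362 + A) = (-10284 + (-7657 - 21369))/(17362 - 15808) = (-10284 - 29026)/1554 = -39310*1/1554 = -19655/777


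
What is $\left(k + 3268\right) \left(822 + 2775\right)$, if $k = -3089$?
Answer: $643863$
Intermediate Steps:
$\left(k + 3268\right) \left(822 + 2775\right) = \left(-3089 + 3268\right) \left(822 + 2775\right) = 179 \cdot 3597 = 643863$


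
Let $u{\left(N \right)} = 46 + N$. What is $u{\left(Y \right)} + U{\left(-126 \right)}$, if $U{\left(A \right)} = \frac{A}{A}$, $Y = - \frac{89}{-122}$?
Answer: $\frac{5823}{122} \approx 47.729$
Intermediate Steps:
$Y = \frac{89}{122}$ ($Y = \left(-89\right) \left(- \frac{1}{122}\right) = \frac{89}{122} \approx 0.72951$)
$U{\left(A \right)} = 1$
$u{\left(Y \right)} + U{\left(-126 \right)} = \left(46 + \frac{89}{122}\right) + 1 = \frac{5701}{122} + 1 = \frac{5823}{122}$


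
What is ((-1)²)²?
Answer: 1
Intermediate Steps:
((-1)²)² = 1² = 1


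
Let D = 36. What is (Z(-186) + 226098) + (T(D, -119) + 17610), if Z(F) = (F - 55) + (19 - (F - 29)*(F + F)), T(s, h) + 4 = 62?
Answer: 163564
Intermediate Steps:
T(s, h) = 58 (T(s, h) = -4 + 62 = 58)
Z(F) = -36 + F - 2*F*(-29 + F) (Z(F) = (-55 + F) + (19 - (-29 + F)*2*F) = (-55 + F) + (19 - 2*F*(-29 + F)) = -36 + F - 2*F*(-29 + F))
(Z(-186) + 226098) + (T(D, -119) + 17610) = ((-36 - 2*(-186)² + 59*(-186)) + 226098) + (58 + 17610) = ((-36 - 2*34596 - 10974) + 226098) + 17668 = ((-36 - 69192 - 10974) + 226098) + 17668 = (-80202 + 226098) + 17668 = 145896 + 17668 = 163564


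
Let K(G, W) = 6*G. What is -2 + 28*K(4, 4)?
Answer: 670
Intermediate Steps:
-2 + 28*K(4, 4) = -2 + 28*(6*4) = -2 + 28*24 = -2 + 672 = 670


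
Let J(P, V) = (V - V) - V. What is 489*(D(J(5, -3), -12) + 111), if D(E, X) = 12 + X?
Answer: 54279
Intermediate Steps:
J(P, V) = -V (J(P, V) = 0 - V = -V)
489*(D(J(5, -3), -12) + 111) = 489*((12 - 12) + 111) = 489*(0 + 111) = 489*111 = 54279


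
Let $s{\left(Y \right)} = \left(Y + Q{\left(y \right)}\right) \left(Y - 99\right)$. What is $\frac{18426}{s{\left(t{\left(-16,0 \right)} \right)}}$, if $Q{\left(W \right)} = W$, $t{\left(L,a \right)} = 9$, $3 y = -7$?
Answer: $- \frac{3071}{100} \approx -30.71$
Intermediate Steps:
$y = - \frac{7}{3}$ ($y = \frac{1}{3} \left(-7\right) = - \frac{7}{3} \approx -2.3333$)
$s{\left(Y \right)} = \left(-99 + Y\right) \left(- \frac{7}{3} + Y\right)$ ($s{\left(Y \right)} = \left(Y - \frac{7}{3}\right) \left(Y - 99\right) = \left(- \frac{7}{3} + Y\right) \left(-99 + Y\right) = \left(-99 + Y\right) \left(- \frac{7}{3} + Y\right)$)
$\frac{18426}{s{\left(t{\left(-16,0 \right)} \right)}} = \frac{18426}{231 + 9^{2} - 912} = \frac{18426}{231 + 81 - 912} = \frac{18426}{-600} = 18426 \left(- \frac{1}{600}\right) = - \frac{3071}{100}$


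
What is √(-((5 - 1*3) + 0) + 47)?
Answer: 3*√5 ≈ 6.7082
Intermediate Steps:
√(-((5 - 1*3) + 0) + 47) = √(-((5 - 3) + 0) + 47) = √(-(2 + 0) + 47) = √(-1*2 + 47) = √(-2 + 47) = √45 = 3*√5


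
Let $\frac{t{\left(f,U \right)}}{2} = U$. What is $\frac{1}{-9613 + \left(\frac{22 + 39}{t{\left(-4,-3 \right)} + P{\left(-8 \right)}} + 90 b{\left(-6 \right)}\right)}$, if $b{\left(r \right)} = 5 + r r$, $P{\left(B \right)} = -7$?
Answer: $- \frac{13}{77060} \approx -0.0001687$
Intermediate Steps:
$t{\left(f,U \right)} = 2 U$
$b{\left(r \right)} = 5 + r^{2}$
$\frac{1}{-9613 + \left(\frac{22 + 39}{t{\left(-4,-3 \right)} + P{\left(-8 \right)}} + 90 b{\left(-6 \right)}\right)} = \frac{1}{-9613 + \left(\frac{22 + 39}{2 \left(-3\right) - 7} + 90 \left(5 + \left(-6\right)^{2}\right)\right)} = \frac{1}{-9613 + \left(\frac{61}{-6 - 7} + 90 \left(5 + 36\right)\right)} = \frac{1}{-9613 + \left(\frac{61}{-13} + 90 \cdot 41\right)} = \frac{1}{-9613 + \left(61 \left(- \frac{1}{13}\right) + 3690\right)} = \frac{1}{-9613 + \left(- \frac{61}{13} + 3690\right)} = \frac{1}{-9613 + \frac{47909}{13}} = \frac{1}{- \frac{77060}{13}} = - \frac{13}{77060}$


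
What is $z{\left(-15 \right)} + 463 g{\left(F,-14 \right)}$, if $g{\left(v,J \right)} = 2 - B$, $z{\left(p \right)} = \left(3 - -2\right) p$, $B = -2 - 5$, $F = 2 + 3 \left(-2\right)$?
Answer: $4092$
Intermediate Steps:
$F = -4$ ($F = 2 - 6 = -4$)
$B = -7$ ($B = -2 - 5 = -7$)
$z{\left(p \right)} = 5 p$ ($z{\left(p \right)} = \left(3 + 2\right) p = 5 p$)
$g{\left(v,J \right)} = 9$ ($g{\left(v,J \right)} = 2 - -7 = 2 + 7 = 9$)
$z{\left(-15 \right)} + 463 g{\left(F,-14 \right)} = 5 \left(-15\right) + 463 \cdot 9 = -75 + 4167 = 4092$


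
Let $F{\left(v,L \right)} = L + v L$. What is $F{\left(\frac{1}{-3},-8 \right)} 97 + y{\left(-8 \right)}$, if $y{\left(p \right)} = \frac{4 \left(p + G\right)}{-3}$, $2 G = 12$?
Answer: $- \frac{1544}{3} \approx -514.67$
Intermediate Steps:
$G = 6$ ($G = \frac{1}{2} \cdot 12 = 6$)
$F{\left(v,L \right)} = L + L v$
$y{\left(p \right)} = -8 - \frac{4 p}{3}$ ($y{\left(p \right)} = \frac{4 \left(p + 6\right)}{-3} = 4 \left(6 + p\right) \left(- \frac{1}{3}\right) = \left(24 + 4 p\right) \left(- \frac{1}{3}\right) = -8 - \frac{4 p}{3}$)
$F{\left(\frac{1}{-3},-8 \right)} 97 + y{\left(-8 \right)} = - 8 \left(1 + \frac{1}{-3}\right) 97 - - \frac{8}{3} = - 8 \left(1 - \frac{1}{3}\right) 97 + \left(-8 + \frac{32}{3}\right) = \left(-8\right) \frac{2}{3} \cdot 97 + \frac{8}{3} = \left(- \frac{16}{3}\right) 97 + \frac{8}{3} = - \frac{1552}{3} + \frac{8}{3} = - \frac{1544}{3}$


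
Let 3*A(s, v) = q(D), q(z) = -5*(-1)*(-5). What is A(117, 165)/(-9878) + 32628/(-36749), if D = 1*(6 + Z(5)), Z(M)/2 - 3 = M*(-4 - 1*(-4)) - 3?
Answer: -965979427/1089019866 ≈ -0.88702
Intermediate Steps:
Z(M) = 0 (Z(M) = 6 + 2*(M*(-4 - 1*(-4)) - 3) = 6 + 2*(M*(-4 + 4) - 3) = 6 + 2*(M*0 - 3) = 6 + 2*(0 - 3) = 6 + 2*(-3) = 6 - 6 = 0)
D = 6 (D = 1*(6 + 0) = 1*6 = 6)
q(z) = -25 (q(z) = 5*(-5) = -25)
A(s, v) = -25/3 (A(s, v) = (⅓)*(-25) = -25/3)
A(117, 165)/(-9878) + 32628/(-36749) = -25/3/(-9878) + 32628/(-36749) = -25/3*(-1/9878) + 32628*(-1/36749) = 25/29634 - 32628/36749 = -965979427/1089019866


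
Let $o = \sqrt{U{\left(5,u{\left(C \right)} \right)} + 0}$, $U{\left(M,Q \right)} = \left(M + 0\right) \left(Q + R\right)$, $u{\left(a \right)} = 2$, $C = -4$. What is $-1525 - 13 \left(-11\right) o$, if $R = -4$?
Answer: $-1525 + 143 i \sqrt{10} \approx -1525.0 + 452.21 i$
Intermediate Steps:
$U{\left(M,Q \right)} = M \left(-4 + Q\right)$ ($U{\left(M,Q \right)} = \left(M + 0\right) \left(Q - 4\right) = M \left(-4 + Q\right)$)
$o = i \sqrt{10}$ ($o = \sqrt{5 \left(-4 + 2\right) + 0} = \sqrt{5 \left(-2\right) + 0} = \sqrt{-10 + 0} = \sqrt{-10} = i \sqrt{10} \approx 3.1623 i$)
$-1525 - 13 \left(-11\right) o = -1525 - 13 \left(-11\right) i \sqrt{10} = -1525 - - 143 i \sqrt{10} = -1525 + 143 i \sqrt{10}$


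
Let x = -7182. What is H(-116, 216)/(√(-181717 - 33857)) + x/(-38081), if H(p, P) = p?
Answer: 7182/38081 + 58*I*√215574/107787 ≈ 0.1886 + 0.24984*I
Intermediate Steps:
H(-116, 216)/(√(-181717 - 33857)) + x/(-38081) = -116/√(-181717 - 33857) - 7182/(-38081) = -116*(-I*√215574/215574) - 7182*(-1/38081) = -116*(-I*√215574/215574) + 7182/38081 = -(-58)*I*√215574/107787 + 7182/38081 = 58*I*√215574/107787 + 7182/38081 = 7182/38081 + 58*I*√215574/107787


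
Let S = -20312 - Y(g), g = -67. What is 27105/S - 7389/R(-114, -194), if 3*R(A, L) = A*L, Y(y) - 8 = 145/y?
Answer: -120238045/51463932 ≈ -2.3364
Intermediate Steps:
Y(y) = 8 + 145/y
S = -1361295/67 (S = -20312 - (8 + 145/(-67)) = -20312 - (8 + 145*(-1/67)) = -20312 - (8 - 145/67) = -20312 - 1*391/67 = -20312 - 391/67 = -1361295/67 ≈ -20318.)
R(A, L) = A*L/3 (R(A, L) = (A*L)/3 = A*L/3)
27105/S - 7389/R(-114, -194) = 27105/(-1361295/67) - 7389/((1/3)*(-114)*(-194)) = 27105*(-67/1361295) - 7389/7372 = -9313/6981 - 7389*1/7372 = -9313/6981 - 7389/7372 = -120238045/51463932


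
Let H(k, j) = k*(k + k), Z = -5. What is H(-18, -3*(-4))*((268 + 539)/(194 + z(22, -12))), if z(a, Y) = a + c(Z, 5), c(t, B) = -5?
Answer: 522936/211 ≈ 2478.4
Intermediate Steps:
z(a, Y) = -5 + a (z(a, Y) = a - 5 = -5 + a)
H(k, j) = 2*k**2 (H(k, j) = k*(2*k) = 2*k**2)
H(-18, -3*(-4))*((268 + 539)/(194 + z(22, -12))) = (2*(-18)**2)*((268 + 539)/(194 + (-5 + 22))) = (2*324)*(807/(194 + 17)) = 648*(807/211) = 522936/211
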